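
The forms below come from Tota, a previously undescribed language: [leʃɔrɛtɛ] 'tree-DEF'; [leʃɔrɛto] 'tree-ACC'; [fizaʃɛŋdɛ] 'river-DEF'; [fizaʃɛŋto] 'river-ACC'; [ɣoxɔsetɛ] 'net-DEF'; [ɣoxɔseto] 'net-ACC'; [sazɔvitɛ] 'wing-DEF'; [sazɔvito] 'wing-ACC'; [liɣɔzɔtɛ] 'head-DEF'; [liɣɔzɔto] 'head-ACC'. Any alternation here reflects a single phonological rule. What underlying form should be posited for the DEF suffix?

The DEF suffix surfaces as [-dɛ] and [-tɛ], depending on the final segment of the stem.
By contrast the ACC suffix keeps its initial [t] throughout — that segment must be underlying.
The DEF suffix is therefore /-dɛ/ underlyingly, with post-vocalic devoicing: voiced stops become voiceless after a vowel.

/-dɛ/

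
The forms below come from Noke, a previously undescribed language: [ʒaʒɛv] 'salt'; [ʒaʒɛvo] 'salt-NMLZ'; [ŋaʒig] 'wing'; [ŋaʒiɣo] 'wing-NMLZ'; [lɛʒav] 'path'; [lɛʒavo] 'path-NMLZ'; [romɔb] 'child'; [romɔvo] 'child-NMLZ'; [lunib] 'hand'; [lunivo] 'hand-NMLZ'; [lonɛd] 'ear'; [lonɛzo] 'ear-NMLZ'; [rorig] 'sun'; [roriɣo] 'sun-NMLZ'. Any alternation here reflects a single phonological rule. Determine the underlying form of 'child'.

In [romɔb] and [romɔvo] the final segment of 'child' alternates: [b] ~ [v].
Compare 'salt', with invariant [v] in [ʒaʒɛv] and [ʒaʒɛvo]: an analysis with underlying /v/ and a rule producing [b] in isolation would wrongly predict alternation here too.
Therefore /b/ is basic and [v] is derived by intervocalic spirantization (voiced stops become fricatives between vowels).

/romɔb/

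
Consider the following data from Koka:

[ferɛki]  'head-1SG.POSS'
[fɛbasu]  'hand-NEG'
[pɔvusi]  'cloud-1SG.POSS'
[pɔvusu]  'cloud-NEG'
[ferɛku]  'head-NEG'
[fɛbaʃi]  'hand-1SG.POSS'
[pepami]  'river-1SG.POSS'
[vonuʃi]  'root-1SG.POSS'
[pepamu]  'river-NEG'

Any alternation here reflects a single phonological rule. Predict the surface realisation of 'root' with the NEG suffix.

[vonusu]

In [fɛbaʃi] and [fɛbasu] the final segment of 'hand' alternates: [ʃ] ~ [s].
If /s/ were underlying and a rule turned it into [ʃ] before the 1SG.POSS suffix, 'cloud' would also alternate; but it has [s] in both [pɔvusi] and [pɔvusu].
The underlying segment must be /ʃ/; palato-alveolar /ʃ/ becomes [s] when no front vowel follows, yielding [s] there.
From [vonuʃi] the stem 'root' is /vonuʃ/; when no front vowel follows this yields [vonusu].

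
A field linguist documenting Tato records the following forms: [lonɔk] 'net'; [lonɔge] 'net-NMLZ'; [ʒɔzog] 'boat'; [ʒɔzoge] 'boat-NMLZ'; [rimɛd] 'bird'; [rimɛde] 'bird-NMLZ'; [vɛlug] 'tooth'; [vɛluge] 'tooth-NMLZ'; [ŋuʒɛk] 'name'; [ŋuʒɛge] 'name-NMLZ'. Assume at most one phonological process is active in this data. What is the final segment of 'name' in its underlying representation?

The root 'name' surfaces as [ŋuʒɛk] and [ŋuʒɛge], with a stem-final [k] ~ [g] alternation.
But 'tooth' keeps [g] in both environments ([vɛlug], [vɛluge]), so there is no rule changing /g/ to [k] in isolation.
Therefore /k/ is basic and [g] is derived by intervocalic voicing (voiceless stops become voiced between vowels).

/k/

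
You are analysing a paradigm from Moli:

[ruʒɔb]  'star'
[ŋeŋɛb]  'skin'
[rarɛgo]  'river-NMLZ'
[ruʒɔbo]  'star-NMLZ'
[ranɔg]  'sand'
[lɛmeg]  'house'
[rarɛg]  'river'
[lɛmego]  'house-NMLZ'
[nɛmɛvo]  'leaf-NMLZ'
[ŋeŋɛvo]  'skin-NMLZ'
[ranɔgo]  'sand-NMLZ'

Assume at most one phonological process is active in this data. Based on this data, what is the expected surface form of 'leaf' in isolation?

[nɛmɛb]

The stem for 'skin' ends in [b] in [ŋeŋɛb] but [v] in [ŋeŋɛvo].
Compare 'star', with invariant [b] in [ruʒɔb] and [ruʒɔbo]: an analysis with underlying /b/ and a rule producing [v] before the NMLZ suffix would wrongly predict alternation here too.
The alternation reflects word-final hardening: voiced fricatives become stops word-finally. /v/ is underlying.
From [nɛmɛvo] the stem 'leaf' is /nɛmɛv/; word-finally this yields [nɛmɛb].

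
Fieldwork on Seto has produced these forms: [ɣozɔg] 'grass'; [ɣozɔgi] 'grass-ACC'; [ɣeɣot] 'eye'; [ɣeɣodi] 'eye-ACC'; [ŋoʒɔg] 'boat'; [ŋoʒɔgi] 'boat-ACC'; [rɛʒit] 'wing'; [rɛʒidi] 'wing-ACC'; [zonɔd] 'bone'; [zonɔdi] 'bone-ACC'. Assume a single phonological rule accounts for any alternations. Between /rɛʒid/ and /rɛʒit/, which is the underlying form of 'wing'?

/rɛʒit/

The root 'wing' surfaces as [rɛʒit] and [rɛʒidi], with a stem-final [t] ~ [d] alternation.
If /d/ were underlying and a rule turned it into [t] in isolation, 'bone' would also alternate; but it has [d] in both [zonɔd] and [zonɔdi].
The underlying segment must be /t/; voiceless stops become voiced between vowels, yielding [d] there.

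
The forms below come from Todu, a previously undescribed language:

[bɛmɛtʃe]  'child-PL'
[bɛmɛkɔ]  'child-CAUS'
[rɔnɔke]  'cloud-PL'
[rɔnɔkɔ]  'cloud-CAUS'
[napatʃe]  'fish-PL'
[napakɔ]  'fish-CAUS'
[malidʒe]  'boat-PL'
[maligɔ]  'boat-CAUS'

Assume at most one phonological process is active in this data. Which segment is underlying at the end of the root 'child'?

'child' shows [tʃ] ~ [k] at the end of the stem ([bɛmɛtʃe] vs [bɛmɛkɔ]).
The stem 'cloud' ([rɔnɔke], [rɔnɔkɔ]) shows [k] unchanged in both environments, so [k] cannot be basic with [tʃ] derived before the PL suffix.
The underlying segment must be /tʃ/; palato-alveolar /tʃ/ and /dʒ/ become [k] and [g] when no front vowel follows, yielding [k] there.

/tʃ/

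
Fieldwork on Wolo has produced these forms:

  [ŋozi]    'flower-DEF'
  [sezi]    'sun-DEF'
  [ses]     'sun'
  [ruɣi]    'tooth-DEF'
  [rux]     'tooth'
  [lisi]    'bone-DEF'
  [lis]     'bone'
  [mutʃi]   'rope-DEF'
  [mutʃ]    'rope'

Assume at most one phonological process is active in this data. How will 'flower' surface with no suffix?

The stem for 'sun' ends in [z] in [sezi] but [s] in [ses].
The stem 'bone' ([lisi], [lis]) shows [s] unchanged in both environments, so [s] cannot be basic with [z] derived before the DEF suffix.
The alternation reflects word-final obstruent devoicing: voiced obstruents become voiceless word-finally. /z/ is underlying.
From [ŋozi] the stem 'flower' is /ŋoz/; word-finally this yields [ŋos].

[ŋos]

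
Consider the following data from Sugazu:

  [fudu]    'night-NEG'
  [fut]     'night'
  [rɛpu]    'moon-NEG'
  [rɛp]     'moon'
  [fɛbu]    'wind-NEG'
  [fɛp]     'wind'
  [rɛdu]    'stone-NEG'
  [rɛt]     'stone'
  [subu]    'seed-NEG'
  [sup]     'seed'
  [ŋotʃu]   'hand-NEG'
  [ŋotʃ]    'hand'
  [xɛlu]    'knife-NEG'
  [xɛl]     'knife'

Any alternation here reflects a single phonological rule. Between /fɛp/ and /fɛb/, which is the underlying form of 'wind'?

/fɛb/

The root 'wind' surfaces as [fɛbu] and [fɛp], with a stem-final [b] ~ [p] alternation.
Compare 'moon', with invariant [p] in [rɛpu] and [rɛp]: an analysis with underlying /p/ and a rule producing [b] before the NEG suffix would wrongly predict alternation here too.
So /b/ is underlying, and a rule of word-final obstruent devoicing — voiced obstruents become voiceless word-finally — gives [p].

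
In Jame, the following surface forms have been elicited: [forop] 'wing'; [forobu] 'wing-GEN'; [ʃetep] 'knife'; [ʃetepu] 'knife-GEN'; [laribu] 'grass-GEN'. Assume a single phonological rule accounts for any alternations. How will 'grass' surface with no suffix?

'wing' shows [p] ~ [b] at the end of the stem ([forop] vs [forobu]).
But 'knife' keeps [p] in both environments ([ʃetep], [ʃetepu]), so there is no rule changing /p/ to [b] before the GEN suffix.
So /b/ is underlying, and a rule of word-final obstruent devoicing — voiced obstruents become voiceless word-finally — gives [p].
From [laribu] the stem 'grass' is /larib/; word-finally this yields [larip].

[larip]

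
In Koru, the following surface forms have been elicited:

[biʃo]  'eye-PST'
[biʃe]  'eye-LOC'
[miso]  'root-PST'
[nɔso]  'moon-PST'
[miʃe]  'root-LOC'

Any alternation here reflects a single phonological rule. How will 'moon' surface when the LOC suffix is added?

The root 'root' surfaces as [miso] and [miʃe], with a stem-final [s] ~ [ʃ] alternation.
The stem 'eye' ([biʃo], [biʃe]) shows [ʃ] unchanged in both environments, so [ʃ] cannot be basic with [s] derived before the PST suffix.
Therefore /s/ is basic and [ʃ] is derived by palatalization before a front vowel (/s/ becomes palato-alveolar [ʃ] before a front vowel).
The one attested form of 'moon', [nɔso], shows underlying /nɔs/. Applying the same rule before a front vowel gives [nɔʃe].

[nɔʃe]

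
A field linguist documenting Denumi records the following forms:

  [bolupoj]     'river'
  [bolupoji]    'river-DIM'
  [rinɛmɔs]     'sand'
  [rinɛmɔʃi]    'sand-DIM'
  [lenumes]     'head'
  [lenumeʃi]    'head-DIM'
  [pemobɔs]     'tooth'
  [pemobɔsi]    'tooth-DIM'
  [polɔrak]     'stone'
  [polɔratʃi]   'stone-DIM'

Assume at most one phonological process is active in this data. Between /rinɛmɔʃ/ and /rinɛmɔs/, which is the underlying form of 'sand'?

The root 'sand' surfaces as [rinɛmɔs] and [rinɛmɔʃi], with a stem-final [s] ~ [ʃ] alternation.
If /s/ were underlying and a rule turned it into [ʃ] before the DIM suffix, 'tooth' would also alternate; but it has [s] in both [pemobɔs] and [pemobɔsi].
The underlying segment must be /ʃ/; palato-alveolar /tʃ/ and /ʃ/ become [k] and [s] when no front vowel follows, yielding [s] there.

/rinɛmɔʃ/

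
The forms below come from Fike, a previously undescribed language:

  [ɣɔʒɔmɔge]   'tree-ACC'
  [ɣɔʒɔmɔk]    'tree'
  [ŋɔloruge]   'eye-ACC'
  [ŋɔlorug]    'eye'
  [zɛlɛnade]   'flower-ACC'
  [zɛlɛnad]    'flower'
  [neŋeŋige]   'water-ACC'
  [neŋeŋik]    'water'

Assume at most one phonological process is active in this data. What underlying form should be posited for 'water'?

The root 'water' surfaces as [neŋeŋige] and [neŋeŋik], with a stem-final [g] ~ [k] alternation.
The stem 'eye' ([ŋɔloruge], [ŋɔlorug]) shows [g] unchanged in both environments, so [g] cannot be basic with [k] derived in isolation.
The alternation reflects intervocalic voicing: voiceless stops become voiced between vowels. /k/ is underlying.
Hence 'water' is /neŋeŋik/ underlyingly.

/neŋeŋik/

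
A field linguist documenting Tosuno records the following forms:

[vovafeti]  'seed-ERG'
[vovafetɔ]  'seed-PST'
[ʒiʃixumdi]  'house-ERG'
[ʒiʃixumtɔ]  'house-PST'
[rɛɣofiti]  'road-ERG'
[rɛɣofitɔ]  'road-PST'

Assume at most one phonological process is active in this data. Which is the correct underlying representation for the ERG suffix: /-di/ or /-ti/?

/-di/

The ERG suffix surfaces as [-di] and [-ti], depending on the final segment of the stem.
By contrast the PST suffix keeps its initial [t] throughout — that segment must be underlying.
The ERG suffix is therefore /-di/ underlyingly, with post-vocalic devoicing: voiced stops become voiceless after a vowel.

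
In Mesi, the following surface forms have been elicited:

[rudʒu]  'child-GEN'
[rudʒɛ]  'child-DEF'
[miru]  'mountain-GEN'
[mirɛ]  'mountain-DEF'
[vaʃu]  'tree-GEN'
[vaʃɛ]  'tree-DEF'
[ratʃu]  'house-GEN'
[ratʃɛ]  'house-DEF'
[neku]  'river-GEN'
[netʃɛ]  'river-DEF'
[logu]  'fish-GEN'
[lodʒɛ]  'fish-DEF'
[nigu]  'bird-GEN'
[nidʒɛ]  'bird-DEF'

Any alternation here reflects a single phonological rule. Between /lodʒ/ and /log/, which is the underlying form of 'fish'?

In [logu] and [lodʒɛ] the final segment of 'fish' alternates: [g] ~ [dʒ].
If /dʒ/ were underlying and a rule turned it into [g] before the GEN suffix, 'child' would also alternate; but it has [dʒ] in both [rudʒu] and [rudʒɛ].
The underlying segment must be /g/; /k/ and /g/ become palato-alveolar [tʃ] and [dʒ] before a front vowel, yielding [dʒ] there.

/log/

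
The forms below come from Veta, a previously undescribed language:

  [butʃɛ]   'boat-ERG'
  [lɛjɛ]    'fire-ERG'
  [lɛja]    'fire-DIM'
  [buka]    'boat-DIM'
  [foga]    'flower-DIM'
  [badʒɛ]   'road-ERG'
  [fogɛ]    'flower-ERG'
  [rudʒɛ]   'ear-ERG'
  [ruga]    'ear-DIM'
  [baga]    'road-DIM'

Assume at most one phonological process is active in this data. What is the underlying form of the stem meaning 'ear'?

The stem for 'ear' ends in [g] in [ruga] but [dʒ] in [rudʒɛ].
If /g/ were underlying and a rule turned it into [dʒ] before the ERG suffix, 'flower' would also alternate; but it has [g] in both [foga] and [fogɛ].
The underlying segment must be /dʒ/; palato-alveolar /tʃ/ and /dʒ/ become [k] and [g] when no front vowel follows, yielding [g] there.
The underlying form of 'ear' is therefore /rudʒ/.

/rudʒ/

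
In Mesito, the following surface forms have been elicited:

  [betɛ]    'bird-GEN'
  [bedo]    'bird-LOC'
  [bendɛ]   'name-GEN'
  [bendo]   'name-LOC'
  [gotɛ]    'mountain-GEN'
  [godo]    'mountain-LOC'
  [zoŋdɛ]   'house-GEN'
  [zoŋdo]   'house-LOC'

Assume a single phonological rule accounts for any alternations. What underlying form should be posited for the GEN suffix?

The GEN suffix surfaces as [-dɛ] and [-tɛ], depending on the final segment of the stem.
The LOC suffix, which begins with [d], is invariant after every stem; so [d] is not altered by any rule here.
The GEN suffix is therefore /-tɛ/ underlyingly, with post-nasal voicing: voiceless stops become voiced after a nasal.

/-tɛ/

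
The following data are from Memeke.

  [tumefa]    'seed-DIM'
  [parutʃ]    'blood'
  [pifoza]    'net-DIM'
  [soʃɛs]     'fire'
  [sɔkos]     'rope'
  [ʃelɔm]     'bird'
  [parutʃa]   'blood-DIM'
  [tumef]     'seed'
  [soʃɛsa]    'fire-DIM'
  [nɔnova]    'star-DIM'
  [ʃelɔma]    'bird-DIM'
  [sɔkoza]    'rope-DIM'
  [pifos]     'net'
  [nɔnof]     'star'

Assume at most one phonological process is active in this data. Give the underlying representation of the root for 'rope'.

'rope' shows [s] ~ [z] at the end of the stem ([sɔkos] vs [sɔkoza]).
But 'fire' keeps [s] in both environments ([soʃɛs], [soʃɛsa]), so there is no rule changing /s/ to [z] before the DIM suffix.
The alternation reflects word-final obstruent devoicing: voiced obstruents become voiceless word-finally. /z/ is underlying.
So 'rope' = /sɔkoz/.

/sɔkoz/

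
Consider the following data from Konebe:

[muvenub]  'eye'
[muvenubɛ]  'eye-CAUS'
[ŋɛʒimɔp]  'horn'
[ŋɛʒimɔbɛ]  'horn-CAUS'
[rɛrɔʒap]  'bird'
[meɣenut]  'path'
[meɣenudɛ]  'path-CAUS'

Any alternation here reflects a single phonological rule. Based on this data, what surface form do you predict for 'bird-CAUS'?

In [ŋɛʒimɔp] and [ŋɛʒimɔbɛ] the final segment of 'horn' alternates: [p] ~ [b].
But 'eye' keeps [b] in both environments ([muvenub], [muvenubɛ]), so there is no rule changing /b/ to [p] in isolation.
The underlying segment must be /p/; voiceless stops become voiced between vowels, yielding [b] there.
From [rɛrɔʒap] the stem 'bird' is /rɛrɔʒap/; between vowels this yields [rɛrɔʒabɛ].

[rɛrɔʒabɛ]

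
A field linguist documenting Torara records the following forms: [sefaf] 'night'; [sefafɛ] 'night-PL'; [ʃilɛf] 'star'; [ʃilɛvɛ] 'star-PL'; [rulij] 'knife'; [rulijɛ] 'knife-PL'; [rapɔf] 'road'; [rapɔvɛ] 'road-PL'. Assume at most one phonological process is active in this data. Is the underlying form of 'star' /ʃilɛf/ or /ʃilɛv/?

In [ʃilɛf] and [ʃilɛvɛ] the final segment of 'star' alternates: [f] ~ [v].
The stem 'night' ([sefaf], [sefafɛ]) shows [f] unchanged in both environments, so [f] cannot be basic with [v] derived before the PL suffix.
The underlying segment must be /v/; voiced obstruents become voiceless word-finally, yielding [f] there.

/ʃilɛv/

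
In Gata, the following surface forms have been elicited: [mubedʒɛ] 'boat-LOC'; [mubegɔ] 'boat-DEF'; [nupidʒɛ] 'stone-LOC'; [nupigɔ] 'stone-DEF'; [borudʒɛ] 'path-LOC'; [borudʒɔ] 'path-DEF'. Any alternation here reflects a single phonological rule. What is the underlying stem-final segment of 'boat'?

/g/

'boat' shows [dʒ] ~ [g] at the end of the stem ([mubedʒɛ] vs [mubegɔ]).
The stem 'path' ([borudʒɛ], [borudʒɔ]) shows [dʒ] unchanged in both environments, so [dʒ] cannot be basic with [g] derived before the DEF suffix.
Therefore /g/ is basic and [dʒ] is derived by palatalization before a front vowel (/g/ becomes palato-alveolar [dʒ] before a front vowel).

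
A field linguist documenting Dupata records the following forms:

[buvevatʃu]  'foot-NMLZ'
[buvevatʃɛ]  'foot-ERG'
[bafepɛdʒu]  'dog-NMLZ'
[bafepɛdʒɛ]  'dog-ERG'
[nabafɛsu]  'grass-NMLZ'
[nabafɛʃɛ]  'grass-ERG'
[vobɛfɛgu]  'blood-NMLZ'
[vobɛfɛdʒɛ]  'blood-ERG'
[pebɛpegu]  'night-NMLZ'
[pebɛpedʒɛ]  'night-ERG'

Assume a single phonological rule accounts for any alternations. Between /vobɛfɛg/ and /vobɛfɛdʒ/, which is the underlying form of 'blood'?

/vobɛfɛg/

The root 'blood' surfaces as [vobɛfɛgu] and [vobɛfɛdʒɛ], with a stem-final [g] ~ [dʒ] alternation.
If /dʒ/ were underlying and a rule turned it into [g] before the NMLZ suffix, 'dog' would also alternate; but it has [dʒ] in both [bafepɛdʒu] and [bafepɛdʒɛ].
The alternation reflects palatalization before a front vowel: /g/ and /s/ become palato-alveolar [dʒ] and [ʃ] before a front vowel. /g/ is underlying.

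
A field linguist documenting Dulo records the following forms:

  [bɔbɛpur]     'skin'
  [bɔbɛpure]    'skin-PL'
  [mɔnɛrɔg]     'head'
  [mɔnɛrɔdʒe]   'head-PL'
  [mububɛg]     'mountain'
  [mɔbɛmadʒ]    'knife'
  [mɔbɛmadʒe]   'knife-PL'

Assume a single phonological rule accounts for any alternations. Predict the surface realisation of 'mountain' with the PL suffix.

[mububɛdʒe]

In [mɔnɛrɔg] and [mɔnɛrɔdʒe] the final segment of 'head' alternates: [g] ~ [dʒ].
If /dʒ/ were underlying and a rule turned it into [g] in isolation, 'knife' would also alternate; but it has [dʒ] in both [mɔbɛmadʒ] and [mɔbɛmadʒe].
The underlying segment must be /g/; /g/ becomes palato-alveolar [dʒ] before a front vowel, yielding [dʒ] there.
The one attested form of 'mountain', [mububɛg], shows underlying /mububɛg/. Applying the same rule before a front vowel gives [mububɛdʒe].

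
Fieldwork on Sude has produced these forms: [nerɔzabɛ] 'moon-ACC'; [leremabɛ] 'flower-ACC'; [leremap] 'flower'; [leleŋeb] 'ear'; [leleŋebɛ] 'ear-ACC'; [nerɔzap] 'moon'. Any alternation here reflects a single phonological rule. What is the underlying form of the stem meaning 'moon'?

'moon' shows [b] ~ [p] at the end of the stem ([nerɔzabɛ] vs [nerɔzap]).
If /b/ were underlying and a rule turned it into [p] in isolation, 'ear' would also alternate; but it has [b] in both [leleŋebɛ] and [leleŋeb].
So /p/ is underlying, and a rule of intervocalic voicing — voiceless stops become voiced between vowels — gives [b].
The underlying form of 'moon' is therefore /nerɔzap/.

/nerɔzap/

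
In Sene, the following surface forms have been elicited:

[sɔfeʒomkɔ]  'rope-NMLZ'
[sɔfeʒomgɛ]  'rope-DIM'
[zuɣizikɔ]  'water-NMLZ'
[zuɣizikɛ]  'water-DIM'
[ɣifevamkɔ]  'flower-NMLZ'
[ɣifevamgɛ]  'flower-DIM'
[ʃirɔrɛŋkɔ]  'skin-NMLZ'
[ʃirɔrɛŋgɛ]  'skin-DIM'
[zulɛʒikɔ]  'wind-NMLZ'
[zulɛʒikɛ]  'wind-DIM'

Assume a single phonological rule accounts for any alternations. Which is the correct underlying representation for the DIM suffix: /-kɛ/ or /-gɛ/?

The DIM morpheme has two allomorphs, [-gɛ] and [-kɛ].
The NMLZ suffix, which begins with [k], is invariant after every stem; so [k] is not altered by any rule here.
So the underlying form is /-gɛ/, and voiced stops become voiceless after a vowel.

/-gɛ/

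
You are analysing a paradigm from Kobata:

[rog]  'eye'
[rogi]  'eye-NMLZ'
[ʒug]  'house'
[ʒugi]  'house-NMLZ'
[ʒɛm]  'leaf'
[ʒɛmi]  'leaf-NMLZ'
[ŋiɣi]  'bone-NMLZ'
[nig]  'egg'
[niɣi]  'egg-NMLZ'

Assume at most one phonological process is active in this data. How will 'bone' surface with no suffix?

[ŋig]

The stem for 'egg' ends in [g] in [nig] but [ɣ] in [niɣi].
Compare 'house', with invariant [g] in [ʒug] and [ʒugi]: an analysis with underlying /g/ and a rule producing [ɣ] before the NMLZ suffix would wrongly predict alternation here too.
So /ɣ/ is underlying, and a rule of word-final hardening — voiced fricatives become stops word-finally — gives [g].
From [ŋiɣi] the stem 'bone' is /ŋiɣ/; word-finally this yields [ŋig].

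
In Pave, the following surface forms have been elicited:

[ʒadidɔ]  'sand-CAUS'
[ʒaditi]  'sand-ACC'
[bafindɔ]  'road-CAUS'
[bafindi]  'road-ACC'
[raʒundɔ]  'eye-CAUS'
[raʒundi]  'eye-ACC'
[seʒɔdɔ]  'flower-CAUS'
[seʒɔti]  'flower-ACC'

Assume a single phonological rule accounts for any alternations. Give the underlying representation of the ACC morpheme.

/-ti/

The ACC morpheme has two allomorphs, [-di] and [-ti].
By contrast the CAUS suffix keeps its initial [d] throughout — that segment must be underlying.
The ACC suffix is therefore /-ti/ underlyingly, with post-nasal voicing: voiceless stops become voiced after a nasal.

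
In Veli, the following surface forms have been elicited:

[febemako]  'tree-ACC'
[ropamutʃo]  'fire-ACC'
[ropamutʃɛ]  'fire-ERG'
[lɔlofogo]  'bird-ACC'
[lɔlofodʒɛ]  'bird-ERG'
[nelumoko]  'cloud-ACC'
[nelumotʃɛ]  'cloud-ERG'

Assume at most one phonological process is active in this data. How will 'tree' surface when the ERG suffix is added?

[febematʃɛ]

'cloud' shows [k] ~ [tʃ] at the end of the stem ([nelumoko] vs [nelumotʃɛ]).
The stem 'fire' ([ropamutʃo], [ropamutʃɛ]) shows [tʃ] unchanged in both environments, so [tʃ] cannot be basic with [k] derived before the ACC suffix.
The alternation reflects palatalization before a front vowel: /k/ and /g/ become palato-alveolar [tʃ] and [dʒ] before a front vowel. /k/ is underlying.
The one attested form of 'tree', [febemako], shows underlying /febemak/. Applying the same rule before a front vowel gives [febematʃɛ].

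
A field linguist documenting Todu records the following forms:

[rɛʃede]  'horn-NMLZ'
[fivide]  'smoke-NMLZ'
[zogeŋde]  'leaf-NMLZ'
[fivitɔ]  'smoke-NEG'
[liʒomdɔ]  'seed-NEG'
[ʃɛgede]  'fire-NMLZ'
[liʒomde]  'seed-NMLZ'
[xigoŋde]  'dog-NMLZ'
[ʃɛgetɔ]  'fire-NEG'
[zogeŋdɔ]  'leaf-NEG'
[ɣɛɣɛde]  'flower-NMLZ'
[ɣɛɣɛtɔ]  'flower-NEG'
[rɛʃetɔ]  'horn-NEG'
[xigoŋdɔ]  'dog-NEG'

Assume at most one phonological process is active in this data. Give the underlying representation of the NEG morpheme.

/-tɔ/

The NEG morpheme has two allomorphs, [-dɔ] and [-tɔ].
By contrast the NMLZ suffix keeps its initial [d] throughout — that segment must be underlying.
The NEG suffix is therefore /-tɔ/ underlyingly, with post-nasal voicing: voiceless stops become voiced after a nasal.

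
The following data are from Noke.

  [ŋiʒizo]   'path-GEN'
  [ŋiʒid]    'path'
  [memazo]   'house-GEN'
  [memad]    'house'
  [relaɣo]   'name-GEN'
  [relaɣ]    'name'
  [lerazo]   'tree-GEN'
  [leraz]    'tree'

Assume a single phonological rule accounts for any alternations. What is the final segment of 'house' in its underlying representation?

'house' shows [z] ~ [d] at the end of the stem ([memazo] vs [memad]).
The stem 'tree' ([lerazo], [leraz]) shows [z] unchanged in both environments, so [z] cannot be basic with [d] derived in isolation.
The alternation reflects intervocalic spirantization: voiced stops become fricatives between vowels. /d/ is underlying.

/d/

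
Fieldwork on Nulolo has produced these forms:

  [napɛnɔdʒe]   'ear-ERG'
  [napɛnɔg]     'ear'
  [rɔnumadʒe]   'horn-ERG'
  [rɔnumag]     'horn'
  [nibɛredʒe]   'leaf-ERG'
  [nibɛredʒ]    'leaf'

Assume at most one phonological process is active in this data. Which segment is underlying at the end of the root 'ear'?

'ear' shows [dʒ] ~ [g] at the end of the stem ([napɛnɔdʒe] vs [napɛnɔg]).
But 'leaf' keeps [dʒ] in both environments ([nibɛredʒe], [nibɛredʒ]), so there is no rule changing /dʒ/ to [g] in isolation.
The alternation reflects palatalization before a front vowel: /g/ becomes palato-alveolar [dʒ] before a front vowel. /g/ is underlying.

/g/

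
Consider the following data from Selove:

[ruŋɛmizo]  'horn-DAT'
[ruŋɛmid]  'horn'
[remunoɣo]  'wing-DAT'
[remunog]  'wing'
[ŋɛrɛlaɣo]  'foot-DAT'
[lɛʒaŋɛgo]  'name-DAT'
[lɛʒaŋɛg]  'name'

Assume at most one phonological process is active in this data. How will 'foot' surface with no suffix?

The stem for 'wing' ends in [ɣ] in [remunoɣo] but [g] in [remunog].
Compare 'name', with invariant [g] in [lɛʒaŋɛgo] and [lɛʒaŋɛg]: an analysis with underlying /g/ and a rule producing [ɣ] before the DAT suffix would wrongly predict alternation here too.
The underlying segment must be /ɣ/; voiced fricatives become stops word-finally, yielding [g] there.
The one attested form of 'foot', [ŋɛrɛlaɣo], shows underlying /ŋɛrɛlaɣ/. Applying the same rule word-finally gives [ŋɛrɛlag].

[ŋɛrɛlag]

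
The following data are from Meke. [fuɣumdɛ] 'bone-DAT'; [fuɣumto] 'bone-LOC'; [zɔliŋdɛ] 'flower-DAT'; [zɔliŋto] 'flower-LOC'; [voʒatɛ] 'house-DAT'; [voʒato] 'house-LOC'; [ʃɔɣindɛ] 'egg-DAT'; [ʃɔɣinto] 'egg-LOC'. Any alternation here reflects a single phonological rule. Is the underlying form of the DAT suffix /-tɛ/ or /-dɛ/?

/-dɛ/

The DAT morpheme has two allomorphs, [-dɛ] and [-tɛ].
By contrast the LOC suffix keeps its initial [t] throughout — that segment must be underlying.
So the underlying form is /-dɛ/, and voiced stops become voiceless after a vowel.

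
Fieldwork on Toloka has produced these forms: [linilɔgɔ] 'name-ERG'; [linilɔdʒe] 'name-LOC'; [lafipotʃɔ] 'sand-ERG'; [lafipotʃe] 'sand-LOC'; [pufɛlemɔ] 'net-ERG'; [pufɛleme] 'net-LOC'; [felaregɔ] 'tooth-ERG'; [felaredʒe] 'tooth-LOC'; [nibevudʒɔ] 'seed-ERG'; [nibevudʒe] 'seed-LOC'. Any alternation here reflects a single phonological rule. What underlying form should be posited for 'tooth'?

The root 'tooth' surfaces as [felaregɔ] and [felaredʒe], with a stem-final [g] ~ [dʒ] alternation.
If /dʒ/ were underlying and a rule turned it into [g] before the ERG suffix, 'seed' would also alternate; but it has [dʒ] in both [nibevudʒɔ] and [nibevudʒe].
The alternation reflects palatalization before a front vowel: /g/ becomes palato-alveolar [dʒ] before a front vowel. /g/ is underlying.
Hence 'tooth' is /felareg/ underlyingly.

/felareg/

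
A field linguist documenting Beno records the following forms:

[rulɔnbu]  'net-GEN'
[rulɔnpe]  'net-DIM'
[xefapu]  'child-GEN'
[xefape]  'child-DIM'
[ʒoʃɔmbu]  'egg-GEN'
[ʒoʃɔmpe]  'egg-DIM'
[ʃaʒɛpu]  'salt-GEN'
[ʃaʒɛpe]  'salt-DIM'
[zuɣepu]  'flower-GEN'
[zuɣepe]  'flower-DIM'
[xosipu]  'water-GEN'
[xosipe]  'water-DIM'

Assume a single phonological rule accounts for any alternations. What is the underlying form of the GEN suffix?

The GEN suffix surfaces as [-bu] and [-pu], depending on the final segment of the stem.
By contrast the DIM suffix keeps its initial [p] throughout — that segment must be underlying.
So the underlying form is /-bu/, and voiced stops become voiceless after a vowel.

/-bu/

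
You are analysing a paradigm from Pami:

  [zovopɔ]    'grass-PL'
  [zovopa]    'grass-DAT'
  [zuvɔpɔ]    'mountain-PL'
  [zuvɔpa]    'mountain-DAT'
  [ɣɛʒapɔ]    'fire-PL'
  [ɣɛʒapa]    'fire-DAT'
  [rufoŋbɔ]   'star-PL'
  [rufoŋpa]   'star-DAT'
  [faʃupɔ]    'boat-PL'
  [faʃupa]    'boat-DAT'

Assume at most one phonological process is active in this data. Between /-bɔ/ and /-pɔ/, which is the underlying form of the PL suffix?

/-bɔ/

The PL suffix surfaces as [-bɔ] and [-pɔ], depending on the final segment of the stem.
By contrast the DAT suffix keeps its initial [p] throughout — that segment must be underlying.
The PL suffix is therefore /-bɔ/ underlyingly, with post-vocalic devoicing: voiced stops become voiceless after a vowel.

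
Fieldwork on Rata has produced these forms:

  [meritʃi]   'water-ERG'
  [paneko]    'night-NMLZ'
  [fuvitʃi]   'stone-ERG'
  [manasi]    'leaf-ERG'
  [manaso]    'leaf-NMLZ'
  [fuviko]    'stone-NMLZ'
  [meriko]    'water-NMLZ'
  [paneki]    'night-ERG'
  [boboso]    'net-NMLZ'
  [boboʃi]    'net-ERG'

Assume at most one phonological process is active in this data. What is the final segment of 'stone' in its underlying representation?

The root 'stone' surfaces as [fuvitʃi] and [fuviko], with a stem-final [tʃ] ~ [k] alternation.
Compare 'night', with invariant [k] in [paneki] and [paneko]: an analysis with underlying /k/ and a rule producing [tʃ] before the ERG suffix would wrongly predict alternation here too.
The underlying segment must be /tʃ/; palato-alveolar /tʃ/ and /ʃ/ become [k] and [s] when no front vowel follows, yielding [k] there.

/tʃ/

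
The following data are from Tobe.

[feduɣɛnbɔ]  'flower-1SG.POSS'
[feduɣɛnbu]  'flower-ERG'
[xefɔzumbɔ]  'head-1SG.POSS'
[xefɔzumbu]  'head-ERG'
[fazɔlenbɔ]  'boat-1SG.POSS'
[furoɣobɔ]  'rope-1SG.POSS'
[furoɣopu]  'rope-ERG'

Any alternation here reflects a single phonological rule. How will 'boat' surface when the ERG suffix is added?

[fazɔlenbu]

The ERG morpheme has two allomorphs, [-bu] and [-pu].
By contrast the 1SG.POSS suffix keeps its initial [b] throughout — that segment must be underlying.
The ERG suffix is therefore /-pu/ underlyingly, with post-nasal voicing: voiceless stops become voiced after a nasal.
After 'boat', which ends in a nasal, the suffix surfaces as [-bu], giving [fazɔlenbu].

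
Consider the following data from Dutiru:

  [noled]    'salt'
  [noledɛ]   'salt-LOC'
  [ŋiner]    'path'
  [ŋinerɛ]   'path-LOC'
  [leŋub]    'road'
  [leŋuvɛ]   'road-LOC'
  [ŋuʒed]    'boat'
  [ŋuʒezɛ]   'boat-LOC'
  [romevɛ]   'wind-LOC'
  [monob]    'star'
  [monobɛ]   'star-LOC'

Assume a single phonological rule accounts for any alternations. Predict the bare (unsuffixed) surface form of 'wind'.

The stem for 'road' ends in [b] in [leŋub] but [v] in [leŋuvɛ].
Compare 'star', with invariant [b] in [monob] and [monobɛ]: an analysis with underlying /b/ and a rule producing [v] before the LOC suffix would wrongly predict alternation here too.
Therefore /v/ is basic and [b] is derived by word-final hardening (voiced fricatives become stops word-finally).
From [romevɛ] the stem 'wind' is /romev/; word-finally this yields [romeb].

[romeb]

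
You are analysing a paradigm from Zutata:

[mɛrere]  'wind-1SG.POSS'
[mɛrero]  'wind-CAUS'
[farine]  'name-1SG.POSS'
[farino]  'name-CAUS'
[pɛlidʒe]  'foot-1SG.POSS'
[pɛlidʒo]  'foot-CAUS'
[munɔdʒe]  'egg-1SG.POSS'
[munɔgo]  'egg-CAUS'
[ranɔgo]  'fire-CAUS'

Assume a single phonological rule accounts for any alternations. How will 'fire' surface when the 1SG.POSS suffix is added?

[ranɔdʒe]

'egg' shows [dʒ] ~ [g] at the end of the stem ([munɔdʒe] vs [munɔgo]).
Compare 'foot', with invariant [dʒ] in [pɛlidʒe] and [pɛlidʒo]: an analysis with underlying /dʒ/ and a rule producing [g] before the CAUS suffix would wrongly predict alternation here too.
So /g/ is underlying, and a rule of palatalization before a front vowel — /g/ becomes palato-alveolar [dʒ] before a front vowel — gives [dʒ].
The one attested form of 'fire', [ranɔgo], shows underlying /ranɔg/. Applying the same rule before a front vowel gives [ranɔdʒe].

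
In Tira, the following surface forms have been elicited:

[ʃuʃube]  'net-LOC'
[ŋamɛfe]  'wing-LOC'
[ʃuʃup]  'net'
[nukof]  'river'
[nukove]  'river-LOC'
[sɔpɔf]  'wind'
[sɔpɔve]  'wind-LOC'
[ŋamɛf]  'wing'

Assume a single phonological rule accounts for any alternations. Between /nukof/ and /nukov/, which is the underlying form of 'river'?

The root 'river' surfaces as [nukove] and [nukof], with a stem-final [v] ~ [f] alternation.
The stem 'wing' ([ŋamɛfe], [ŋamɛf]) shows [f] unchanged in both environments, so [f] cannot be basic with [v] derived before the LOC suffix.
The alternation reflects word-final obstruent devoicing: voiced obstruents become voiceless word-finally. /v/ is underlying.

/nukov/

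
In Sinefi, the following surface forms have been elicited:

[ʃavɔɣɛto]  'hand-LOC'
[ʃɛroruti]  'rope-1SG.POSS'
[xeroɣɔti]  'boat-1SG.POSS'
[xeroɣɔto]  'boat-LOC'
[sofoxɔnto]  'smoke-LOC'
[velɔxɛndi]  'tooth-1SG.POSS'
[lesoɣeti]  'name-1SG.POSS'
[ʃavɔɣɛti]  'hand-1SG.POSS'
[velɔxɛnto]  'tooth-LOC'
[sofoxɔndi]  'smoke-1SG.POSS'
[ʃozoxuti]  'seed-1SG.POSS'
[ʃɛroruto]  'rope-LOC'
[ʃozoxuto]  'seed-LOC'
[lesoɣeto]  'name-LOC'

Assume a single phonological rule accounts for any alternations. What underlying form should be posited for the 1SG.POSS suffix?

/-di/

The 1SG.POSS suffix surfaces as [-di] and [-ti], depending on the final segment of the stem.
The LOC suffix, which begins with [t], is invariant after every stem; so [t] is not altered by any rule here.
The 1SG.POSS suffix is therefore /-di/ underlyingly, with post-vocalic devoicing: voiced stops become voiceless after a vowel.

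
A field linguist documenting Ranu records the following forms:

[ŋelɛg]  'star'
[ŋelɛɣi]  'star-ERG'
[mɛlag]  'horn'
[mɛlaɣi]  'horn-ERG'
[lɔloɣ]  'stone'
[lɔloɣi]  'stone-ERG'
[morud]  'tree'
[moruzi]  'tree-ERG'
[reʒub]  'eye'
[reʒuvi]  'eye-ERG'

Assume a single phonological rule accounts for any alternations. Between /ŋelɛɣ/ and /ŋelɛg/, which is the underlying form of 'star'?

/ŋelɛg/

The root 'star' surfaces as [ŋelɛg] and [ŋelɛɣi], with a stem-final [g] ~ [ɣ] alternation.
But 'stone' keeps [ɣ] in both environments ([lɔloɣ], [lɔloɣi]), so there is no rule changing /ɣ/ to [g] in isolation.
Therefore /g/ is basic and [ɣ] is derived by intervocalic spirantization (voiced stops become fricatives between vowels).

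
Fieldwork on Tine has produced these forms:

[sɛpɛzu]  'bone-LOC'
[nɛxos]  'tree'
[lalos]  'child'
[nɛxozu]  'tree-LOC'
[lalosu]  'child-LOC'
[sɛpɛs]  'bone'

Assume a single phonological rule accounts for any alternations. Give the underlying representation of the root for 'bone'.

The stem for 'bone' ends in [s] in [sɛpɛs] but [z] in [sɛpɛzu].
But 'child' keeps [s] in both environments ([lalos], [lalosu]), so there is no rule changing /s/ to [z] before the LOC suffix.
The alternation reflects word-final obstruent devoicing: voiced obstruents become voiceless word-finally. /z/ is underlying.
So 'bone' = /sɛpɛz/.

/sɛpɛz/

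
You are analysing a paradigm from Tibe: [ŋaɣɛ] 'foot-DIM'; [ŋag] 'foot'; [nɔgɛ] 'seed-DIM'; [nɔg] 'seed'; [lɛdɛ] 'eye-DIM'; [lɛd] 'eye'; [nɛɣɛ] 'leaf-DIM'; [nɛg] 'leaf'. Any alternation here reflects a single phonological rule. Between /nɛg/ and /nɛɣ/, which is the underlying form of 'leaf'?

/nɛɣ/

'leaf' shows [ɣ] ~ [g] at the end of the stem ([nɛɣɛ] vs [nɛg]).
If /g/ were underlying and a rule turned it into [ɣ] before the DIM suffix, 'seed' would also alternate; but it has [g] in both [nɔgɛ] and [nɔg].
Therefore /ɣ/ is basic and [g] is derived by word-final hardening (voiced fricatives become stops word-finally).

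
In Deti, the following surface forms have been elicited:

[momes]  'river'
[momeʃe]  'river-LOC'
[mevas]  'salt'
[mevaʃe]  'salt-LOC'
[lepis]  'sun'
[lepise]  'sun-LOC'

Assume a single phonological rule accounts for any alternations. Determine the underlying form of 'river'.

/momeʃ/

The stem for 'river' ends in [s] in [momes] but [ʃ] in [momeʃe].
But 'sun' keeps [s] in both environments ([lepis], [lepise]), so there is no rule changing /s/ to [ʃ] before the LOC suffix.
So /ʃ/ is underlying, and a rule of depalatalization — palato-alveolar /ʃ/ becomes [s] when no front vowel follows — gives [s].
So 'river' = /momeʃ/.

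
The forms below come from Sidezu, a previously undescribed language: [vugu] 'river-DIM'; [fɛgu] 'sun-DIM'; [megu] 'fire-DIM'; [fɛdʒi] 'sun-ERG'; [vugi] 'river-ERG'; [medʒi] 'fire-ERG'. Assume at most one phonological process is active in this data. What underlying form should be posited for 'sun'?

The stem for 'sun' ends in [dʒ] in [fɛdʒi] but [g] in [fɛgu].
If /g/ were underlying and a rule turned it into [dʒ] before the ERG suffix, 'river' would also alternate; but it has [g] in both [vugi] and [vugu].
The alternation reflects depalatalization: palato-alveolar /dʒ/ becomes [g] when no front vowel follows. /dʒ/ is underlying.
Hence 'sun' is /fɛdʒ/ underlyingly.

/fɛdʒ/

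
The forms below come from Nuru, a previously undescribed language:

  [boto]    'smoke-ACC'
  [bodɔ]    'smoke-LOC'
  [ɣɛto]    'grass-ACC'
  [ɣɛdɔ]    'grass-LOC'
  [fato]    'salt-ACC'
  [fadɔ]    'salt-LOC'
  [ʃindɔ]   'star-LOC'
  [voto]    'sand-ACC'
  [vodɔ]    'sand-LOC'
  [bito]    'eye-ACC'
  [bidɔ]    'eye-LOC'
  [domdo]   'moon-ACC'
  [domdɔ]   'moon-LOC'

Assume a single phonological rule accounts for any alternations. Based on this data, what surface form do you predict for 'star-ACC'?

The ACC morpheme has two allomorphs, [-do] and [-to].
By contrast the LOC suffix keeps its initial [d] throughout — that segment must be underlying.
The ACC suffix is therefore /-to/ underlyingly, with post-nasal voicing: voiceless stops become voiced after a nasal.
After 'star', which ends in a nasal, the suffix surfaces as [-do], giving [ʃindo].

[ʃindo]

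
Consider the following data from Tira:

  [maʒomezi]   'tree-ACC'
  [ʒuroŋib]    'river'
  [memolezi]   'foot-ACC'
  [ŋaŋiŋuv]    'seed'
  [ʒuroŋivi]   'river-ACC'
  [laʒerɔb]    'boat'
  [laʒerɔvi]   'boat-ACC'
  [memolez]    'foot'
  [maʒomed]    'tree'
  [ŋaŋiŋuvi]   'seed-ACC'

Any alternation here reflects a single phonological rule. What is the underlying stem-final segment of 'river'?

/b/

'river' shows [v] ~ [b] at the end of the stem ([ʒuroŋivi] vs [ʒuroŋib]).
If /v/ were underlying and a rule turned it into [b] in isolation, 'seed' would also alternate; but it has [v] in both [ŋaŋiŋuvi] and [ŋaŋiŋuv].
So /b/ is underlying, and a rule of intervocalic spirantization — voiced stops become fricatives between vowels — gives [v].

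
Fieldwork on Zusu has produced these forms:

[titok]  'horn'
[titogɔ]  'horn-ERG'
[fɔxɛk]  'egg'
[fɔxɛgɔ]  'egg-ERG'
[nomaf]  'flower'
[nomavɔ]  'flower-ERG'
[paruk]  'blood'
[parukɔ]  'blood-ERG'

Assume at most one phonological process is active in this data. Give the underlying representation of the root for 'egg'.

The stem for 'egg' ends in [k] in [fɔxɛk] but [g] in [fɔxɛgɔ].
If /k/ were underlying and a rule turned it into [g] before the ERG suffix, 'blood' would also alternate; but it has [k] in both [paruk] and [parukɔ].
The underlying segment must be /g/; voiced obstruents become voiceless word-finally, yielding [k] there.
Hence 'egg' is /fɔxɛg/ underlyingly.

/fɔxɛg/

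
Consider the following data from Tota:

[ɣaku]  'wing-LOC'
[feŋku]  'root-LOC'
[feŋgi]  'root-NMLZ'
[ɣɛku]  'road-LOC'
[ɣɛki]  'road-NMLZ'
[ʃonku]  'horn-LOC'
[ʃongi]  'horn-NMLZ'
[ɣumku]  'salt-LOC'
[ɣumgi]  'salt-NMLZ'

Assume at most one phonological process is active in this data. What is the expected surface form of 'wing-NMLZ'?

The NMLZ suffix surfaces as [-gi] and [-ki], depending on the final segment of the stem.
The LOC suffix, which begins with [k], is invariant after every stem; so [k] is not altered by any rule here.
The NMLZ suffix is therefore /-gi/ underlyingly, with post-vocalic devoicing: voiced stops become voiceless after a vowel.
After 'wing', which ends in a vowel, the suffix surfaces as [-ki], giving [ɣaki].

[ɣaki]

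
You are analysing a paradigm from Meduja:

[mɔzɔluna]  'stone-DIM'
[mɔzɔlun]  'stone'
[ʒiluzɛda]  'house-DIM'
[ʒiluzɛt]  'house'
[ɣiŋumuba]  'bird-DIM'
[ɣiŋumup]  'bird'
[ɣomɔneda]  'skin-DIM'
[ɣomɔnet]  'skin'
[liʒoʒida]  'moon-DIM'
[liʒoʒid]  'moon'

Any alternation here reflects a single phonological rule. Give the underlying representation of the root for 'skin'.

In [ɣomɔneda] and [ɣomɔnet] the final segment of 'skin' alternates: [d] ~ [t].
If /d/ were underlying and a rule turned it into [t] in isolation, 'moon' would also alternate; but it has [d] in both [liʒoʒida] and [liʒoʒid].
The alternation reflects intervocalic voicing: voiceless stops become voiced between vowels. /t/ is underlying.

/ɣomɔnet/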